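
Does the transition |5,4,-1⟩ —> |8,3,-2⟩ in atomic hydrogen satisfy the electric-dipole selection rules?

Δl = 3 − 4 = -1; the E1 rule Δl = ±1 is ✓.
Δm_l = -2 − (-1) = -1. E1 requires Δm_l = 0, ±1: ✓.
All E1 selection rules are satisfied.

allowed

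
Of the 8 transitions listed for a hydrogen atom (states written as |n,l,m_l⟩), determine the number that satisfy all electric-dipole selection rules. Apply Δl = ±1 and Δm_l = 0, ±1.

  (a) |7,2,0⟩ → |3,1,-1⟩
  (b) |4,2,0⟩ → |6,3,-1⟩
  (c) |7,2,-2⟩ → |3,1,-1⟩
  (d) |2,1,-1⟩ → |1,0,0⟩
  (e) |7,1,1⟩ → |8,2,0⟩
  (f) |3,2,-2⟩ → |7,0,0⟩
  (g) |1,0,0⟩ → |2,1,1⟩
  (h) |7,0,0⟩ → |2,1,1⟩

(a) allowed
(b) allowed
(c) allowed
(d) allowed
(e) allowed
(f) forbidden — Δl = -2 (E1 requires Δl = ±1); Δm_l = +2 (E1 requires Δm_l = 0, ±1)
(g) allowed
(h) allowed
Total allowed: 7 of 8.

7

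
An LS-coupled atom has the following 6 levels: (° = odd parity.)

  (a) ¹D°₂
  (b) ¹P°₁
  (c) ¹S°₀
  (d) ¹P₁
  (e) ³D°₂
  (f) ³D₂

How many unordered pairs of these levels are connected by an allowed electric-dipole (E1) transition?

(a)–(b): forbidden (parity).
(a)–(c): forbidden (parity, ΔL, ΔJ).
(a)–(d): allowed.
(a)–(e): forbidden (parity, ΔS).
(a)–(f): forbidden (ΔS).
(b)–(c): forbidden (parity).
(b)–(d): allowed.
(b)–(e): forbidden (parity, ΔS).
(b)–(f): forbidden (ΔS).
(c)–(d): allowed.
(c)–(e): forbidden (parity, ΔS, ΔL, ΔJ).
(c)–(f): forbidden (ΔS, ΔL, ΔJ).
(d)–(e): forbidden (ΔS).
(d)–(f): forbidden (parity, ΔS).
(e)–(f): allowed.
Allowed pairs: 4 of 15.

4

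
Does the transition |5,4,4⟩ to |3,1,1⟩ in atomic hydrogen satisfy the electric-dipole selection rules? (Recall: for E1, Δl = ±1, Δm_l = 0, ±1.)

Initial l = 4, final l = 1, so Δl = -3. E1 requires Δl = ±1: ✗.
Δm_l = 1 − (4) = -3. E1 requires Δm_l = 0, ±1: ✗.
The transition is electric-dipole forbidden.

forbidden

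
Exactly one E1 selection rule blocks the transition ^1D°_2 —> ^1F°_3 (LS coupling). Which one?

parity

Reading off the term symbols: S 0→0, L 2→3, J 2→3, parity odd→odd.
Parity must change: odd → odd — ✗.
ΔS = 0: S: 0 → 0 — ✓.
ΔL = 0, ±1 (not L=0↔0): L: 2 → 3, ΔL = +1 — ✓.
ΔJ = 0, ±1 (not J=0↔0): J: 2 → 3, ΔJ = +1 — ✓.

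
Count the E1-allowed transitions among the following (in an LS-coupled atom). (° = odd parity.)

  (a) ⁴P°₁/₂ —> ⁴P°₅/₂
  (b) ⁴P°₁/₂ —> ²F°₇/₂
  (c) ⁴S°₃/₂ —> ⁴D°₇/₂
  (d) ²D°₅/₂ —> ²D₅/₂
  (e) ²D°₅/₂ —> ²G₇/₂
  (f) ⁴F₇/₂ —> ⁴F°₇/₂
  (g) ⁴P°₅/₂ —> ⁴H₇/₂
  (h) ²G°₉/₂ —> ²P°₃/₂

(a) forbidden (parity, ΔJ fail)
(b) forbidden (parity, ΔS, ΔL, ΔJ fail)
(c) forbidden (parity, ΔL, ΔJ fail)
(d) allowed
(e) forbidden (ΔL fails)
(f) allowed
(g) forbidden (ΔL fails)
(h) forbidden (parity, ΔL, ΔJ fail)
Total allowed: 2 of 8.

2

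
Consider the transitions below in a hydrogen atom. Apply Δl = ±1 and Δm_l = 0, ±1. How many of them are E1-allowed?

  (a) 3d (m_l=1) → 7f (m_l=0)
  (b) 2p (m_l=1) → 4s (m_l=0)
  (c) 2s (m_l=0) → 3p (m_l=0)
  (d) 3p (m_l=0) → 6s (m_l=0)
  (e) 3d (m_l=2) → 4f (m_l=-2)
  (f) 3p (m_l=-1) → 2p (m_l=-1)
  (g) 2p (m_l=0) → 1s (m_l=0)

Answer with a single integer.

5

(a) allowed
(b) allowed
(c) allowed
(d) allowed
(e) forbidden — Δm_l = -4 (E1 requires Δm_l = 0, ±1)
(f) forbidden — Δl = +0 (E1 requires Δl = ±1)
(g) allowed
Total allowed: 5 of 7.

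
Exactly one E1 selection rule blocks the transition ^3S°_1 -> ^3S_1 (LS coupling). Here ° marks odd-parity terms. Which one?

the L=0 ↔ L=0 exclusion

Parity must change: odd → even — ok.
ΔS = 0: S: 1 → 1 — ok.
ΔL = 0, ±1 (not L=0↔0): L: 0 → 0, ΔL = +0 — fails.
ΔJ = 0, ±1 (not J=0↔0): J: 1 → 1, ΔJ = +0 — ok.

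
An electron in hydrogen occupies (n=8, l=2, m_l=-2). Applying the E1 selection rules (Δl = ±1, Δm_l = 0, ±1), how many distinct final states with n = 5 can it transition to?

4

E1 requires Δl = ±1, so l_f ∈ {1, 3}; with 0 ≤ l_f ≤ n_f−1 = 4, the allowed l_f values are {1, 3}.
For l_f = 1: m_f ∈ {m_i−1, m_i, m_i+1} ∩ [−1, 1] = {-1} → 1 state.
For l_f = 3: m_f ∈ {m_i−1, m_i, m_i+1} ∩ [−3, 3] = {-3, -2, -1} → 3 states.
Total: 4.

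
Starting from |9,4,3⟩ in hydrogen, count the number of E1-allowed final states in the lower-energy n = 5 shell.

2

E1 requires Δl = ±1, so l_f ∈ {3, 5}; with 0 ≤ l_f ≤ n_f−1 = 4, the allowed l_f values are {3}.
For l_f = 3: m_f ∈ {m_i−1, m_i, m_i+1} ∩ [−3, 3] = {2, 3} → 2 states.
Total: 2.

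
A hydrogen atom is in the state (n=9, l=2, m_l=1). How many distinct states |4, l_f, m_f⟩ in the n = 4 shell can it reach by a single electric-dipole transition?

5

E1 requires Δl = ±1, so l_f ∈ {1, 3}; with 0 ≤ l_f ≤ n_f−1 = 3, the allowed l_f values are {1, 3}.
For l_f = 1: m_f ∈ {m_i−1, m_i, m_i+1} ∩ [−1, 1] = {0, 1} → 2 states.
For l_f = 3: m_f ∈ {m_i−1, m_i, m_i+1} ∩ [−3, 3] = {0, 1, 2} → 3 states.
Total: 5.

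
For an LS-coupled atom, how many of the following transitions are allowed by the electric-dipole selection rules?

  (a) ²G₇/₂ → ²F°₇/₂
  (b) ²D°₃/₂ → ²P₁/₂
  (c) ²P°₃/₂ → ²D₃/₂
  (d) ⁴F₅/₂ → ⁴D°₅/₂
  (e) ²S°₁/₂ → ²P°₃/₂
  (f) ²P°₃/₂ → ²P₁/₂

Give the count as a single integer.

5

(a) allowed
(b) allowed
(c) allowed
(d) allowed
(e) forbidden (parity fails)
(f) allowed
Total allowed: 5 of 6.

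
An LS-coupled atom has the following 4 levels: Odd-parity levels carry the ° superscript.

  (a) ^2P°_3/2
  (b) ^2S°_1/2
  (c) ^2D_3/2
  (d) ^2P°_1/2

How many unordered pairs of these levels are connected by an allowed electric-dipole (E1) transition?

2

(a)–(b): forbidden (parity).
(a)–(c): allowed.
(a)–(d): forbidden (parity).
(b)–(c): forbidden (ΔL).
(b)–(d): forbidden (parity).
(c)–(d): allowed.
Allowed pairs: 2 of 6.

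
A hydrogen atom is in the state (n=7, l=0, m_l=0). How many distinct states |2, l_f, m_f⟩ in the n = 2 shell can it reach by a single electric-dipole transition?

3

E1 requires Δl = ±1, so l_f ∈ {-1, 1}; with 0 ≤ l_f ≤ n_f−1 = 1, the allowed l_f values are {1}.
For l_f = 1: m_f ∈ {m_i−1, m_i, m_i+1} ∩ [−1, 1] = {-1, 0, 1} → 3 states.
Total: 3.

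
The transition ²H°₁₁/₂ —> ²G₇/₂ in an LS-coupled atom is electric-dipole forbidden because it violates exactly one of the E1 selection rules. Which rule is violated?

Initial level: S=1/2, L=5, J=11/2, parity odd. Final level: S=1/2, L=4, J=7/2, parity even.
ΔJ = 0, ±1 (not J=0↔0): J: 11/2 → 7/2, ΔJ = -2 — fails.
Parity must change: odd → even — ok.
ΔS = 0: S: 1/2 → 1/2 — ok.
ΔL = 0, ±1 (not L=0↔0): L: 5 → 4, ΔL = -1 — ok.

the ΔJ = 0, ±1 rule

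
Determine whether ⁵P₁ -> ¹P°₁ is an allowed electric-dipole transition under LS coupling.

Reading off the term symbols: S 2→0, L 1→1, J 1→1, parity even→odd.
Parity must change: even → odd — ok.
ΔS = 0: S: 2 → 0 — fails.
ΔL = 0, ±1 (not L=0↔0): L: 1 → 1, ΔL = +0 — ok.
ΔJ = 0, ±1 (not J=0↔0): J: 1 → 1, ΔJ = +0 — ok.
Rule(s) violated: ΔS.

forbidden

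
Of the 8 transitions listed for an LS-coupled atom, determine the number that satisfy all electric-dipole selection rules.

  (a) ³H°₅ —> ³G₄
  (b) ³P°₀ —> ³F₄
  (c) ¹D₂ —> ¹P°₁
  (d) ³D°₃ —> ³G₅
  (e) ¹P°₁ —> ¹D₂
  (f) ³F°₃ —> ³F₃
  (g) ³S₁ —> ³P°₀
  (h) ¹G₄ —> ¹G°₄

(a) allowed
(b) forbidden (ΔL, ΔJ fail)
(c) allowed
(d) forbidden (ΔL, ΔJ fail)
(e) allowed
(f) allowed
(g) allowed
(h) allowed
Total allowed: 6 of 8.

6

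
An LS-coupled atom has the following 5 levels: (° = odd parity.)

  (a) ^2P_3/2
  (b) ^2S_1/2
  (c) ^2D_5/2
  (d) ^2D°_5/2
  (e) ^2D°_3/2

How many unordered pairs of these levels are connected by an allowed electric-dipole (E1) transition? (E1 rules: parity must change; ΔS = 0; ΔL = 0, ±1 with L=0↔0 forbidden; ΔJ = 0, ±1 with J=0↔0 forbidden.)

4

(a)–(b): forbidden (parity).
(a)–(c): forbidden (parity).
(a)–(d): allowed.
(a)–(e): allowed.
(b)–(c): forbidden (parity, ΔL, ΔJ).
(b)–(d): forbidden (ΔL, ΔJ).
(b)–(e): forbidden (ΔL).
(c)–(d): allowed.
(c)–(e): allowed.
(d)–(e): forbidden (parity).
Allowed pairs: 4 of 10.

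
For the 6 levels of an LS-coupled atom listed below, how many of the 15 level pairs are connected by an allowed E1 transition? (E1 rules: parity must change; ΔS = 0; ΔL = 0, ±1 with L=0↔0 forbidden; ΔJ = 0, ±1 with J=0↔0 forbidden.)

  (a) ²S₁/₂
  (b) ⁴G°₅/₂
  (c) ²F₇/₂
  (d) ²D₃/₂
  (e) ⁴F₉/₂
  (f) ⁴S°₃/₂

(a)–(b): forbidden (ΔS, ΔL, ΔJ).
(a)–(c): forbidden (parity, ΔL, ΔJ).
(a)–(d): forbidden (parity, ΔL).
(a)–(e): forbidden (parity, ΔS, ΔL, ΔJ).
(a)–(f): forbidden (ΔS, ΔL).
(b)–(c): forbidden (ΔS).
(b)–(d): forbidden (ΔS, ΔL).
(b)–(e): forbidden (ΔJ).
(b)–(f): forbidden (parity, ΔL).
(c)–(d): forbidden (parity, ΔJ).
(c)–(e): forbidden (parity, ΔS).
(c)–(f): forbidden (ΔS, ΔL, ΔJ).
(d)–(e): forbidden (parity, ΔS, ΔJ).
(d)–(f): forbidden (ΔS, ΔL).
(e)–(f): forbidden (ΔL, ΔJ).
Allowed pairs: 0 of 15.

0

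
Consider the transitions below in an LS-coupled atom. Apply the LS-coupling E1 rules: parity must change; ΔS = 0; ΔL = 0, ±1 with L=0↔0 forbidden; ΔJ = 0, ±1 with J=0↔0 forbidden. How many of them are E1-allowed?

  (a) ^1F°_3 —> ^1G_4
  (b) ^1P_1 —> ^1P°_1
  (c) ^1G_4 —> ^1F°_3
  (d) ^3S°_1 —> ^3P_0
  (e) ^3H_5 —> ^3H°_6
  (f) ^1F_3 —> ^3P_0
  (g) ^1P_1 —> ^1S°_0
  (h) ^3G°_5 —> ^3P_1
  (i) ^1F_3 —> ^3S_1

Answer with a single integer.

6

(a) allowed
(b) allowed
(c) allowed
(d) allowed
(e) allowed
(f) forbidden (parity, ΔS, ΔL, ΔJ fail)
(g) allowed
(h) forbidden (ΔL, ΔJ fail)
(i) forbidden (parity, ΔS, ΔL, ΔJ fail)
Total allowed: 6 of 9.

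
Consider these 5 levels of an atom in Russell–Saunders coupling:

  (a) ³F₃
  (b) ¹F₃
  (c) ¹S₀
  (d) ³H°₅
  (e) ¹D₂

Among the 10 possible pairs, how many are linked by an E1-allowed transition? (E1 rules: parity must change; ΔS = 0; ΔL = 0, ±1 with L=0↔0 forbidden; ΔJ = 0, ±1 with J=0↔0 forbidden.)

(a)–(b): forbidden (parity, ΔS).
(a)–(c): forbidden (parity, ΔS, ΔL, ΔJ).
(a)–(d): forbidden (ΔL, ΔJ).
(a)–(e): forbidden (parity, ΔS).
(b)–(c): forbidden (parity, ΔL, ΔJ).
(b)–(d): forbidden (ΔS, ΔL, ΔJ).
(b)–(e): forbidden (parity).
(c)–(d): forbidden (ΔS, ΔL, ΔJ).
(c)–(e): forbidden (parity, ΔL, ΔJ).
(d)–(e): forbidden (ΔS, ΔL, ΔJ).
Allowed pairs: 0 of 10.

0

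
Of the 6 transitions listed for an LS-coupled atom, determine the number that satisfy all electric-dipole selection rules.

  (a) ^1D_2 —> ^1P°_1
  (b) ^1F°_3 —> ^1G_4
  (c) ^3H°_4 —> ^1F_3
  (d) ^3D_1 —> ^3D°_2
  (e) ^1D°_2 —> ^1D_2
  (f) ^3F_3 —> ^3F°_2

5

(a) allowed
(b) allowed
(c) forbidden (ΔS, ΔL fail)
(d) allowed
(e) allowed
(f) allowed
Total allowed: 5 of 6.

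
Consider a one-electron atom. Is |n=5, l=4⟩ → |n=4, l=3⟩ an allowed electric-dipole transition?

allowed

l: 4 → 3 (Δl = -1). Δl = ±1 satisfied.
All E1 selection rules are satisfied.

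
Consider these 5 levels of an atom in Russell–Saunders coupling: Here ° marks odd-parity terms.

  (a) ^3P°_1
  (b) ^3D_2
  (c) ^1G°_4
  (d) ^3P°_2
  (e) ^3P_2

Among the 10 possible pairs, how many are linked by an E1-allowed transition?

4

(a)–(b): allowed.
(a)–(c): forbidden (parity, ΔS, ΔL, ΔJ).
(a)–(d): forbidden (parity).
(a)–(e): allowed.
(b)–(c): forbidden (ΔS, ΔL, ΔJ).
(b)–(d): allowed.
(b)–(e): forbidden (parity).
(c)–(d): forbidden (parity, ΔS, ΔL, ΔJ).
(c)–(e): forbidden (ΔS, ΔL, ΔJ).
(d)–(e): allowed.
Allowed pairs: 4 of 10.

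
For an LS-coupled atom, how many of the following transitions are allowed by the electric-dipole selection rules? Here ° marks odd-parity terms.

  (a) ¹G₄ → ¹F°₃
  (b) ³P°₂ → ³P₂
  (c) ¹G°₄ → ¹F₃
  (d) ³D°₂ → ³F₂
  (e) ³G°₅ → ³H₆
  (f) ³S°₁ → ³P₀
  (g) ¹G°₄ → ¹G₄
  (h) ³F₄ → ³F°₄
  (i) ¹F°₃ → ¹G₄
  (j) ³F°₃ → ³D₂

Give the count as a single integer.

(a) allowed
(b) allowed
(c) allowed
(d) allowed
(e) allowed
(f) allowed
(g) allowed
(h) allowed
(i) allowed
(j) allowed
Total allowed: 10 of 10.

10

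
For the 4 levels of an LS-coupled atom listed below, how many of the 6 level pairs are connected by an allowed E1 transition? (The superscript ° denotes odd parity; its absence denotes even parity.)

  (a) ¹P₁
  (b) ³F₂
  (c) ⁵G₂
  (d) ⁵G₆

0

(a)–(b): forbidden (parity, ΔS, ΔL).
(a)–(c): forbidden (parity, ΔS, ΔL).
(a)–(d): forbidden (parity, ΔS, ΔL, ΔJ).
(b)–(c): forbidden (parity, ΔS).
(b)–(d): forbidden (parity, ΔS, ΔJ).
(c)–(d): forbidden (parity, ΔJ).
Allowed pairs: 0 of 6.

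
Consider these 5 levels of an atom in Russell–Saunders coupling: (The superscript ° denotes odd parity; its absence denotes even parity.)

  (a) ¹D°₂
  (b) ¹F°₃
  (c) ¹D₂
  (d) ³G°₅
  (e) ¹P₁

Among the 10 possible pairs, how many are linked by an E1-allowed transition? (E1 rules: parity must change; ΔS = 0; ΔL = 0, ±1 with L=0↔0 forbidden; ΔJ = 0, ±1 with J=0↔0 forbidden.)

(a)–(b): forbidden (parity).
(a)–(c): allowed.
(a)–(d): forbidden (parity, ΔS, ΔL, ΔJ).
(a)–(e): allowed.
(b)–(c): allowed.
(b)–(d): forbidden (parity, ΔS, ΔJ).
(b)–(e): forbidden (ΔL, ΔJ).
(c)–(d): forbidden (ΔS, ΔL, ΔJ).
(c)–(e): forbidden (parity).
(d)–(e): forbidden (ΔS, ΔL, ΔJ).
Allowed pairs: 3 of 10.

3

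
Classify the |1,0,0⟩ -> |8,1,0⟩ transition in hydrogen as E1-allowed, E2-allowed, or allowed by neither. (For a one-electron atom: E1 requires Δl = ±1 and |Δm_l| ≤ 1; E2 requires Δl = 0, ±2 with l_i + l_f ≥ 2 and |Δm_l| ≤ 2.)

E1

Δl = 1 − 0 = +1; l_i + l_f = 1.
Δm_l = +0.
E1 (Δl = ±1, |Δm_l| ≤ 1): satisfied.
E2 (Δl = 0,±2, l_i+l_f ≥ 2, |Δm_l| ≤ 2): not satisfied.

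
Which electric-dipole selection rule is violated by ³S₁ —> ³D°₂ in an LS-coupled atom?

the ΔL = 0, ±1 rule

Parity must change: even → odd — ✓.
ΔS = 0: S: 1 → 1 — ✓.
ΔL = 0, ±1 (not L=0↔0): L: 0 → 2, ΔL = +2 — ✗.
ΔJ = 0, ±1 (not J=0↔0): J: 1 → 2, ΔJ = +1 — ✓.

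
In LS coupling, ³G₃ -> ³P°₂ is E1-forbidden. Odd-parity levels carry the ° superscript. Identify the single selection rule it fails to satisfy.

Initial level: S=1, L=4, J=3, parity even. Final level: S=1, L=1, J=2, parity odd.
ΔJ = 0, ±1 (not J=0↔0): J: 3 → 2, ΔJ = -1 — passes.
Parity must change: even → odd — passes.
ΔS = 0: S: 1 → 1 — passes.
ΔL = 0, ±1 (not L=0↔0): L: 4 → 1, ΔL = -3 — fails.

the ΔL = 0, ±1 rule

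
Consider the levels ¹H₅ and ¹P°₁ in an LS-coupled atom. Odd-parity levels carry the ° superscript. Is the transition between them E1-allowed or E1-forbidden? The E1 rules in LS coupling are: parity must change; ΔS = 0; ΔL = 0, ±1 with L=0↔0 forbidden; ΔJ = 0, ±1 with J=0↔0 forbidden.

ΔJ = 0, ±1 (not J=0↔0): J: 5 → 1, ΔJ = -4 — ✗.
ΔL = 0, ±1 (not L=0↔0): L: 5 → 1, ΔL = -4 — ✗.
ΔS = 0: S: 0 → 0 — ✓.
Parity must change: even → odd — ✓.
Rule(s) violated: ΔL, ΔJ.

forbidden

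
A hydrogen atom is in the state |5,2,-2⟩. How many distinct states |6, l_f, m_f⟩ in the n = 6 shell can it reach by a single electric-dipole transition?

4

E1 requires Δl = ±1, so l_f ∈ {1, 3}; with 0 ≤ l_f ≤ n_f−1 = 5, the allowed l_f values are {1, 3}.
For l_f = 1: m_f ∈ {m_i−1, m_i, m_i+1} ∩ [−1, 1] = {-1} → 1 state.
For l_f = 3: m_f ∈ {m_i−1, m_i, m_i+1} ∩ [−3, 3] = {-3, -2, -1} → 3 states.
Total: 4.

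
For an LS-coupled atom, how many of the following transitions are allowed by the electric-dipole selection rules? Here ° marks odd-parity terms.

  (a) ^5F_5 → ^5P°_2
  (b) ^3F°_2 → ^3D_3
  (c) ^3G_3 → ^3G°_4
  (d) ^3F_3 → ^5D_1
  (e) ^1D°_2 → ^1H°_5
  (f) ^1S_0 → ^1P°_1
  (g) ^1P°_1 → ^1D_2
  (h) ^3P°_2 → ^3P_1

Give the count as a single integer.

5

(a) forbidden (ΔL, ΔJ fail)
(b) allowed
(c) allowed
(d) forbidden (parity, ΔS, ΔJ fail)
(e) forbidden (parity, ΔL, ΔJ fail)
(f) allowed
(g) allowed
(h) allowed
Total allowed: 5 of 8.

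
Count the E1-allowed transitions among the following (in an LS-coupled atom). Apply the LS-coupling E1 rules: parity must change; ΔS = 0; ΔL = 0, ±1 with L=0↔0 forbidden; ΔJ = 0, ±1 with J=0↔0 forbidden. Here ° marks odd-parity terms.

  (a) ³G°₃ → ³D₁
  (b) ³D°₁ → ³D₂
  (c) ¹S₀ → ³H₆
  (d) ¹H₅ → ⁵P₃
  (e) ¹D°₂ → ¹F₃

2

(a) forbidden (ΔL, ΔJ fail)
(b) allowed
(c) forbidden (parity, ΔS, ΔL, ΔJ fail)
(d) forbidden (parity, ΔS, ΔL, ΔJ fail)
(e) allowed
Total allowed: 2 of 5.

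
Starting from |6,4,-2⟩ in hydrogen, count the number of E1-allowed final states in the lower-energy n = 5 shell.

E1 requires Δl = ±1, so l_f ∈ {3, 5}; with 0 ≤ l_f ≤ n_f−1 = 4, the allowed l_f values are {3}.
For l_f = 3: m_f ∈ {m_i−1, m_i, m_i+1} ∩ [−3, 3] = {-3, -2, -1} → 3 states.
Total: 3.

3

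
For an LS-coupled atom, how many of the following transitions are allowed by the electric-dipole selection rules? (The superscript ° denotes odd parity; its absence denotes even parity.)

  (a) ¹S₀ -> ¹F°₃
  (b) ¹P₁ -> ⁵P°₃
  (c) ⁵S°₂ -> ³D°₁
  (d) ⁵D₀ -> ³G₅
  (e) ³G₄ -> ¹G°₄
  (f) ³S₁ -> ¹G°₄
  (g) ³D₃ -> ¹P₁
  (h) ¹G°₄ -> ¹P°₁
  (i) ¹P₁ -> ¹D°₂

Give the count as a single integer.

1

(a) forbidden (ΔL, ΔJ fail)
(b) forbidden (ΔS, ΔJ fail)
(c) forbidden (parity, ΔS, ΔL fail)
(d) forbidden (parity, ΔS, ΔL, ΔJ fail)
(e) forbidden (ΔS fails)
(f) forbidden (ΔS, ΔL, ΔJ fail)
(g) forbidden (parity, ΔS, ΔJ fail)
(h) forbidden (parity, ΔL, ΔJ fail)
(i) allowed
Total allowed: 1 of 9.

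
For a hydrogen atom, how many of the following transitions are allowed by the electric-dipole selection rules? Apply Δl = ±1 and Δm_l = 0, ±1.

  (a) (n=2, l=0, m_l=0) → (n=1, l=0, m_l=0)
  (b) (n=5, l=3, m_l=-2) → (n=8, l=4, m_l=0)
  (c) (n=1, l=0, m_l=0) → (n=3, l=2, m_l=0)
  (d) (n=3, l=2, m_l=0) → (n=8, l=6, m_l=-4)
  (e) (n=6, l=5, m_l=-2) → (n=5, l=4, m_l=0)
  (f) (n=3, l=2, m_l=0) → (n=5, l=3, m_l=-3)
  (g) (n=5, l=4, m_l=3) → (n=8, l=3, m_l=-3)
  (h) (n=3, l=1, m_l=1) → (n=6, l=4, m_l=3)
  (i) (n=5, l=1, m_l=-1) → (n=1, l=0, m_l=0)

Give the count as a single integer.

1

(a) forbidden — Δl = +0 (E1 requires Δl = ±1)
(b) forbidden — Δm_l = +2 (E1 requires Δm_l = 0, ±1)
(c) forbidden — Δl = +2 (E1 requires Δl = ±1)
(d) forbidden — Δl = +4 (E1 requires Δl = ±1); Δm_l = -4 (E1 requires Δm_l = 0, ±1)
(e) forbidden — Δm_l = +2 (E1 requires Δm_l = 0, ±1)
(f) forbidden — Δm_l = -3 (E1 requires Δm_l = 0, ±1)
(g) forbidden — Δm_l = -6 (E1 requires Δm_l = 0, ±1)
(h) forbidden — Δl = +3 (E1 requires Δl = ±1); Δm_l = +2 (E1 requires Δm_l = 0, ±1)
(i) allowed
Total allowed: 1 of 9.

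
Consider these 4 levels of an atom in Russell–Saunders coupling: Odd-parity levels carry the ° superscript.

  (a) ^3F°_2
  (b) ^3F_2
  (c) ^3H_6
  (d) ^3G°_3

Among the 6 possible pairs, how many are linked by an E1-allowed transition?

2

(a)–(b): allowed.
(a)–(c): forbidden (ΔL, ΔJ).
(a)–(d): forbidden (parity).
(b)–(c): forbidden (parity, ΔL, ΔJ).
(b)–(d): allowed.
(c)–(d): forbidden (ΔJ).
Allowed pairs: 2 of 6.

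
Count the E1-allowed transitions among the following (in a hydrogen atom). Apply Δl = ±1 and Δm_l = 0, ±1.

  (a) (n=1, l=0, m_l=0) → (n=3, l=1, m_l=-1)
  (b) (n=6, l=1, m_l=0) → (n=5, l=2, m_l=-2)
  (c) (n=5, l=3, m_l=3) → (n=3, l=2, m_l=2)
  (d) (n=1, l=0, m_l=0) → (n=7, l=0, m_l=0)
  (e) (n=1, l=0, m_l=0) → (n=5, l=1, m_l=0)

3

(a) allowed
(b) forbidden — Δm_l = -2 (E1 requires Δm_l = 0, ±1)
(c) allowed
(d) forbidden — Δl = +0 (E1 requires Δl = ±1)
(e) allowed
Total allowed: 3 of 5.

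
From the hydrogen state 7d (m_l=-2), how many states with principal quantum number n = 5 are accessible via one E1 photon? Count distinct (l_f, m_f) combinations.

4

E1 requires Δl = ±1, so l_f ∈ {1, 3}; with 0 ≤ l_f ≤ n_f−1 = 4, the allowed l_f values are {1, 3}.
For l_f = 1: m_f ∈ {m_i−1, m_i, m_i+1} ∩ [−1, 1] = {-1} → 1 state.
For l_f = 3: m_f ∈ {m_i−1, m_i, m_i+1} ∩ [−3, 3] = {-3, -2, -1} → 3 states.
Total: 4.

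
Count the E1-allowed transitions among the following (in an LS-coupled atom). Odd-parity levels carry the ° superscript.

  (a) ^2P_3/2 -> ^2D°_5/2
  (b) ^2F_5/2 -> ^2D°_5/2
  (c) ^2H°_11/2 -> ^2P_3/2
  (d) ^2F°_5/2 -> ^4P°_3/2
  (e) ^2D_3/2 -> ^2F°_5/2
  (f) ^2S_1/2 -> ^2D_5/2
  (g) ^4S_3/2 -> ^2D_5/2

3

(a) allowed
(b) allowed
(c) forbidden (ΔL, ΔJ fail)
(d) forbidden (parity, ΔS, ΔL fail)
(e) allowed
(f) forbidden (parity, ΔL, ΔJ fail)
(g) forbidden (parity, ΔS, ΔL fail)
Total allowed: 3 of 7.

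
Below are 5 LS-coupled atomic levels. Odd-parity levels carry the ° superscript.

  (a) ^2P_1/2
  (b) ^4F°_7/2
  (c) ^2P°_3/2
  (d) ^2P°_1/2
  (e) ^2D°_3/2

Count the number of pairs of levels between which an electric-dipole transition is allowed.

(a)–(b): forbidden (ΔS, ΔL, ΔJ).
(a)–(c): allowed.
(a)–(d): allowed.
(a)–(e): allowed.
(b)–(c): forbidden (parity, ΔS, ΔL, ΔJ).
(b)–(d): forbidden (parity, ΔS, ΔL, ΔJ).
(b)–(e): forbidden (parity, ΔS, ΔJ).
(c)–(d): forbidden (parity).
(c)–(e): forbidden (parity).
(d)–(e): forbidden (parity).
Allowed pairs: 3 of 10.

3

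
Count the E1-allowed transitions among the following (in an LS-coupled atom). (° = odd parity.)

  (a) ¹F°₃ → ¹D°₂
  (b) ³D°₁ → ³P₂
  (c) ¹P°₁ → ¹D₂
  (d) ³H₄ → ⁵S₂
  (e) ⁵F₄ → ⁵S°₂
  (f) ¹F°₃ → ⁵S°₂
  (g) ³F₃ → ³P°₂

2

(a) forbidden (parity fails)
(b) allowed
(c) allowed
(d) forbidden (parity, ΔS, ΔL, ΔJ fail)
(e) forbidden (ΔL, ΔJ fail)
(f) forbidden (parity, ΔS, ΔL fail)
(g) forbidden (ΔL fails)
Total allowed: 2 of 7.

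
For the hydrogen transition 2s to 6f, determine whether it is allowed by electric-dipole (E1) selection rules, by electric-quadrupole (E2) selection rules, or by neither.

Δl = 3 − 0 = +3; l_i + l_f = 3.
E1 (Δl = ±1): not satisfied.
E2 (Δl = 0,±2, l_i+l_f ≥ 2): not satisfied.

neither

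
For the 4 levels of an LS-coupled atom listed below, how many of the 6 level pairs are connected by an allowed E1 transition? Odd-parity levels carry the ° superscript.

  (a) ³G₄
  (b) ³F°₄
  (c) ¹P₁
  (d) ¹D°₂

(a)–(b): allowed.
(a)–(c): forbidden (parity, ΔS, ΔL, ΔJ).
(a)–(d): forbidden (ΔS, ΔL, ΔJ).
(b)–(c): forbidden (ΔS, ΔL, ΔJ).
(b)–(d): forbidden (parity, ΔS, ΔJ).
(c)–(d): allowed.
Allowed pairs: 2 of 6.

2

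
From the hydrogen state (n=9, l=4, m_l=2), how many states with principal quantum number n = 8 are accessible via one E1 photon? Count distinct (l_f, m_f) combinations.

6

E1 requires Δl = ±1, so l_f ∈ {3, 5}; with 0 ≤ l_f ≤ n_f−1 = 7, the allowed l_f values are {3, 5}.
For l_f = 3: m_f ∈ {m_i−1, m_i, m_i+1} ∩ [−3, 3] = {1, 2, 3} → 3 states.
For l_f = 5: m_f ∈ {m_i−1, m_i, m_i+1} ∩ [−5, 5] = {1, 2, 3} → 3 states.
Total: 6.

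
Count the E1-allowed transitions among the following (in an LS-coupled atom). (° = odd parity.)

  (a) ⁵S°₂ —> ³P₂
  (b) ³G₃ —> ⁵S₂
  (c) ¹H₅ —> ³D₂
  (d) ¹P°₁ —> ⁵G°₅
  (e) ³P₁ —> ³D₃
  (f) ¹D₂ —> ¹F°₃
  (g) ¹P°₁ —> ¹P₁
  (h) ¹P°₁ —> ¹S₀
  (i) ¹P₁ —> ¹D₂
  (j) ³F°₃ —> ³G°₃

3

(a) forbidden (ΔS fails)
(b) forbidden (parity, ΔS, ΔL fail)
(c) forbidden (parity, ΔS, ΔL, ΔJ fail)
(d) forbidden (parity, ΔS, ΔL, ΔJ fail)
(e) forbidden (parity, ΔJ fail)
(f) allowed
(g) allowed
(h) allowed
(i) forbidden (parity fails)
(j) forbidden (parity fails)
Total allowed: 3 of 10.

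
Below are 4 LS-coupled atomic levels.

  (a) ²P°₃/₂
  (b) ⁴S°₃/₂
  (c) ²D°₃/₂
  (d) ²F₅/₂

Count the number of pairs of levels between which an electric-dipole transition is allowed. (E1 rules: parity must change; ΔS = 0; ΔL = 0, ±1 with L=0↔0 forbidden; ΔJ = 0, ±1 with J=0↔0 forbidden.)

1

(a)–(b): forbidden (parity, ΔS).
(a)–(c): forbidden (parity).
(a)–(d): forbidden (ΔL).
(b)–(c): forbidden (parity, ΔS, ΔL).
(b)–(d): forbidden (ΔS, ΔL).
(c)–(d): allowed.
Allowed pairs: 1 of 6.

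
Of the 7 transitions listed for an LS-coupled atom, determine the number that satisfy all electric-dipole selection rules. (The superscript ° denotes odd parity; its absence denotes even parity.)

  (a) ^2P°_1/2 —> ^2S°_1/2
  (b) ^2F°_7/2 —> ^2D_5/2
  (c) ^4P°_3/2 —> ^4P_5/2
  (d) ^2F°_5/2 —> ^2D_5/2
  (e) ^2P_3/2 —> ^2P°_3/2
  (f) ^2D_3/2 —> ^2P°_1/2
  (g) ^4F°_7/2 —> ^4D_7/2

6

(a) forbidden (parity fails)
(b) allowed
(c) allowed
(d) allowed
(e) allowed
(f) allowed
(g) allowed
Total allowed: 6 of 7.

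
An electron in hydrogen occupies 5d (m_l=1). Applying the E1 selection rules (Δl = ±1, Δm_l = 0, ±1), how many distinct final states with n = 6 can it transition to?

E1 requires Δl = ±1, so l_f ∈ {1, 3}; with 0 ≤ l_f ≤ n_f−1 = 5, the allowed l_f values are {1, 3}.
For l_f = 1: m_f ∈ {m_i−1, m_i, m_i+1} ∩ [−1, 1] = {0, 1} → 2 states.
For l_f = 3: m_f ∈ {m_i−1, m_i, m_i+1} ∩ [−3, 3] = {0, 1, 2} → 3 states.
Total: 5.

5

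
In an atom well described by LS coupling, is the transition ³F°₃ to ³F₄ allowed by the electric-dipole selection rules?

Initial level: S=1, L=3, J=3, parity odd. Final level: S=1, L=3, J=4, parity even.
Parity must change: odd → even — satisfied.
ΔS = 0: S: 1 → 1 — satisfied.
ΔL = 0, ±1 (not L=0↔0): L: 3 → 3, ΔL = +0 — satisfied.
ΔJ = 0, ±1 (not J=0↔0): J: 3 → 4, ΔJ = +1 — satisfied.
All four E1 rules are satisfied.

allowed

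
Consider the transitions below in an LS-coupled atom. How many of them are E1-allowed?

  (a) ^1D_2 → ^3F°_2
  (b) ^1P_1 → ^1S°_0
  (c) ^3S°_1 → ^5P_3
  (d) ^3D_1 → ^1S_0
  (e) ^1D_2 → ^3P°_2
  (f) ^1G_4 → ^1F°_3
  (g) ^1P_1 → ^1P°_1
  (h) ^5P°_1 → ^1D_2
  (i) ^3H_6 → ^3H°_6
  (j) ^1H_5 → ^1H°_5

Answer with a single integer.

5

(a) forbidden (ΔS fails)
(b) allowed
(c) forbidden (ΔS, ΔJ fail)
(d) forbidden (parity, ΔS, ΔL fail)
(e) forbidden (ΔS fails)
(f) allowed
(g) allowed
(h) forbidden (ΔS fails)
(i) allowed
(j) allowed
Total allowed: 5 of 10.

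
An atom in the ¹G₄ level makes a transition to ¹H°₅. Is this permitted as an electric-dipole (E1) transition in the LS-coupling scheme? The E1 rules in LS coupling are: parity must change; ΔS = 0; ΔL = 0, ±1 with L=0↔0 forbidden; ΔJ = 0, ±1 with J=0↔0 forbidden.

Initial level: S=0, L=4, J=4, parity even. Final level: S=0, L=5, J=5, parity odd.
ΔJ = 0, ±1 (not J=0↔0): J: 4 → 5, ΔJ = +1 — passes.
Parity must change: even → odd — passes.
ΔL = 0, ±1 (not L=0↔0): L: 4 → 5, ΔL = +1 — passes.
ΔS = 0: S: 0 → 0 — passes.
All four E1 rules are satisfied.

allowed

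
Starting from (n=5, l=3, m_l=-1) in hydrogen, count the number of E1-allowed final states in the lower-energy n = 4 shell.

E1 requires Δl = ±1, so l_f ∈ {2, 4}; with 0 ≤ l_f ≤ n_f−1 = 3, the allowed l_f values are {2}.
For l_f = 2: m_f ∈ {m_i−1, m_i, m_i+1} ∩ [−2, 2] = {-2, -1, 0} → 3 states.
Total: 3.

3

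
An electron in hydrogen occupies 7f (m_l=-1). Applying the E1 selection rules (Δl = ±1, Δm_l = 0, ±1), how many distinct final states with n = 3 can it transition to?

E1 requires Δl = ±1, so l_f ∈ {2, 4}; with 0 ≤ l_f ≤ n_f−1 = 2, the allowed l_f values are {2}.
For l_f = 2: m_f ∈ {m_i−1, m_i, m_i+1} ∩ [−2, 2] = {-2, -1, 0} → 3 states.
Total: 3.

3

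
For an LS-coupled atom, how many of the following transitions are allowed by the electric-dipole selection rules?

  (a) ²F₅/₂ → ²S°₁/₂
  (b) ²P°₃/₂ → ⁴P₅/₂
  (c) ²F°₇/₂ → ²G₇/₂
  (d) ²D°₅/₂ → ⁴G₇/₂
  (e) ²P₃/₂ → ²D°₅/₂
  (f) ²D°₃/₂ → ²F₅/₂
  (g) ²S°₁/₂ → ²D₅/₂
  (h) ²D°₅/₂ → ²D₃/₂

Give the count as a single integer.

(a) forbidden (ΔL, ΔJ fail)
(b) forbidden (ΔS fails)
(c) allowed
(d) forbidden (ΔS, ΔL fail)
(e) allowed
(f) allowed
(g) forbidden (ΔL, ΔJ fail)
(h) allowed
Total allowed: 4 of 8.

4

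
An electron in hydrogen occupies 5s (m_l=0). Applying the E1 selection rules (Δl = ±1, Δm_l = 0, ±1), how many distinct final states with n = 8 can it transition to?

3

E1 requires Δl = ±1, so l_f ∈ {-1, 1}; with 0 ≤ l_f ≤ n_f−1 = 7, the allowed l_f values are {1}.
For l_f = 1: m_f ∈ {m_i−1, m_i, m_i+1} ∩ [−1, 1] = {-1, 0, 1} → 3 states.
Total: 3.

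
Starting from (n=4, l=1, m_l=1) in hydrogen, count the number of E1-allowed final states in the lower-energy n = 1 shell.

1

E1 requires Δl = ±1, so l_f ∈ {0, 2}; with 0 ≤ l_f ≤ n_f−1 = 0, the allowed l_f values are {0}.
For l_f = 0: m_f ∈ {m_i−1, m_i, m_i+1} ∩ [−0, 0] = {0} → 1 state.
Total: 1.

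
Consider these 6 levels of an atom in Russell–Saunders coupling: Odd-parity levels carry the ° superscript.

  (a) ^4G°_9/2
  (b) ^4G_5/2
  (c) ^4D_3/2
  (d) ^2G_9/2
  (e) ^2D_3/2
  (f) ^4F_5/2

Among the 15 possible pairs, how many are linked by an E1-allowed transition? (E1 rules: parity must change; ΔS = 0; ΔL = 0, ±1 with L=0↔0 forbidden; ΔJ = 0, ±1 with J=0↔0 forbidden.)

(a)–(b): forbidden (ΔJ).
(a)–(c): forbidden (ΔL, ΔJ).
(a)–(d): forbidden (ΔS).
(a)–(e): forbidden (ΔS, ΔL, ΔJ).
(a)–(f): forbidden (ΔJ).
(b)–(c): forbidden (parity, ΔL).
(b)–(d): forbidden (parity, ΔS, ΔJ).
(b)–(e): forbidden (parity, ΔS, ΔL).
(b)–(f): forbidden (parity).
(c)–(d): forbidden (parity, ΔS, ΔL, ΔJ).
(c)–(e): forbidden (parity, ΔS).
(c)–(f): forbidden (parity).
(d)–(e): forbidden (parity, ΔL, ΔJ).
(d)–(f): forbidden (parity, ΔS, ΔJ).
(e)–(f): forbidden (parity, ΔS).
Allowed pairs: 0 of 15.

0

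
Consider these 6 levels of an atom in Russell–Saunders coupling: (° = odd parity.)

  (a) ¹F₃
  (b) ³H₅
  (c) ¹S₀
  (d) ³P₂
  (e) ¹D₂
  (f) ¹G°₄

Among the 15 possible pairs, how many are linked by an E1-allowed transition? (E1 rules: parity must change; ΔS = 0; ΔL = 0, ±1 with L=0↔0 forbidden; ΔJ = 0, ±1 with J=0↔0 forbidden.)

(a)–(b): forbidden (parity, ΔS, ΔL, ΔJ).
(a)–(c): forbidden (parity, ΔL, ΔJ).
(a)–(d): forbidden (parity, ΔS, ΔL).
(a)–(e): forbidden (parity).
(a)–(f): allowed.
(b)–(c): forbidden (parity, ΔS, ΔL, ΔJ).
(b)–(d): forbidden (parity, ΔL, ΔJ).
(b)–(e): forbidden (parity, ΔS, ΔL, ΔJ).
(b)–(f): forbidden (ΔS).
(c)–(d): forbidden (parity, ΔS, ΔJ).
(c)–(e): forbidden (parity, ΔL, ΔJ).
(c)–(f): forbidden (ΔL, ΔJ).
(d)–(e): forbidden (parity, ΔS).
(d)–(f): forbidden (ΔS, ΔL, ΔJ).
(e)–(f): forbidden (ΔL, ΔJ).
Allowed pairs: 1 of 15.

1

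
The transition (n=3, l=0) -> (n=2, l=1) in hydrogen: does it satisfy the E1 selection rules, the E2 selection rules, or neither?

Δl = 1 − 0 = +1; l_i + l_f = 1.
E1 (Δl = ±1): satisfied.
E2 (Δl = 0,±2, l_i+l_f ≥ 2): not satisfied.

E1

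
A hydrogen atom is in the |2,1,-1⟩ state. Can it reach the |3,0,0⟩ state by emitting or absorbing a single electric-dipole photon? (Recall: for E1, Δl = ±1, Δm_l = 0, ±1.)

l: 1 → 0 (Δl = -1). Δl = ±1 passes.
Δm_l = 0 − (-1) = +1. E1 requires Δm_l = 0, ±1: passes.
All E1 selection rules are satisfied.

allowed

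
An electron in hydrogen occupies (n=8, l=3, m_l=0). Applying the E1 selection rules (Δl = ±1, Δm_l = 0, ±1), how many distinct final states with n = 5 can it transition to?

E1 requires Δl = ±1, so l_f ∈ {2, 4}; with 0 ≤ l_f ≤ n_f−1 = 4, the allowed l_f values are {2, 4}.
For l_f = 2: m_f ∈ {m_i−1, m_i, m_i+1} ∩ [−2, 2] = {-1, 0, 1} → 3 states.
For l_f = 4: m_f ∈ {m_i−1, m_i, m_i+1} ∩ [−4, 4] = {-1, 0, 1} → 3 states.
Total: 6.

6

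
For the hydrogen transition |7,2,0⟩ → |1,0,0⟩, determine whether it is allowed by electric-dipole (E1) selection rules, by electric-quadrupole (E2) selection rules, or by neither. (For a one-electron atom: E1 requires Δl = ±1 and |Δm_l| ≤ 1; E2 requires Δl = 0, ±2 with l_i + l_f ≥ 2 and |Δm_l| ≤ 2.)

E2

Δl = 0 − 2 = -2; l_i + l_f = 2.
Δm_l = +0.
E1 (Δl = ±1, |Δm_l| ≤ 1): not satisfied.
E2 (Δl = 0,±2, l_i+l_f ≥ 2, |Δm_l| ≤ 2): satisfied.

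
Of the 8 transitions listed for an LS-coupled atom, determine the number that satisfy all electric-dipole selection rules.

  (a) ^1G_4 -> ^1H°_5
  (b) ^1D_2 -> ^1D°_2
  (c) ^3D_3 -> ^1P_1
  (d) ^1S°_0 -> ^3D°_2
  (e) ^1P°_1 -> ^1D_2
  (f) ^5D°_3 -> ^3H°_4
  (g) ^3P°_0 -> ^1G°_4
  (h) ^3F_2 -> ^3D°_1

4

(a) allowed
(b) allowed
(c) forbidden (parity, ΔS, ΔJ fail)
(d) forbidden (parity, ΔS, ΔL, ΔJ fail)
(e) allowed
(f) forbidden (parity, ΔS, ΔL fail)
(g) forbidden (parity, ΔS, ΔL, ΔJ fail)
(h) allowed
Total allowed: 4 of 8.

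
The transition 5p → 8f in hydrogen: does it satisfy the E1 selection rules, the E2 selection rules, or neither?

E2

Δl = 3 − 1 = +2; l_i + l_f = 4.
E1 (Δl = ±1): not satisfied.
E2 (Δl = 0,±2, l_i+l_f ≥ 2): satisfied.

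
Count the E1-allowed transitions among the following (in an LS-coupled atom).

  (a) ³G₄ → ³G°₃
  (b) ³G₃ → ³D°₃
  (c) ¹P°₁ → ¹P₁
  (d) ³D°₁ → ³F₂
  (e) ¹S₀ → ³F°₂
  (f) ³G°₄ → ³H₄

4

(a) allowed
(b) forbidden (ΔL fails)
(c) allowed
(d) allowed
(e) forbidden (ΔS, ΔL, ΔJ fail)
(f) allowed
Total allowed: 4 of 6.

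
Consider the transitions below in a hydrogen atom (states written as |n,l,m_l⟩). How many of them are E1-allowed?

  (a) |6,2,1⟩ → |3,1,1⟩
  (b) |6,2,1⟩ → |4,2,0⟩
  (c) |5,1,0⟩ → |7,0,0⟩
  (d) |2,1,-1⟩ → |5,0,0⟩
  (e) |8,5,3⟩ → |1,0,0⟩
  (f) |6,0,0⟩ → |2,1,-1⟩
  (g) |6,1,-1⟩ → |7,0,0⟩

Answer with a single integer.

5

(a) allowed
(b) forbidden — Δl = +0 (E1 requires Δl = ±1)
(c) allowed
(d) allowed
(e) forbidden — Δl = -5 (E1 requires Δl = ±1); Δm_l = -3 (E1 requires Δm_l = 0, ±1)
(f) allowed
(g) allowed
Total allowed: 5 of 7.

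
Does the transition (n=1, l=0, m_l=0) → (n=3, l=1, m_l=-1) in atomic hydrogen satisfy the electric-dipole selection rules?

l: 0 → 1 (Δl = +1). Δl = ±1 ✓.
m_l: 0 → -1 (Δm_l = -1). |Δm_l| ≤ 1 ✓.
All E1 selection rules are satisfied.

allowed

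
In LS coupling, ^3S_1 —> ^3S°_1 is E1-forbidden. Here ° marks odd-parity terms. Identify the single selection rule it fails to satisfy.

the L=0 ↔ L=0 exclusion

Parity must change: even → odd — satisfied.
ΔS = 0: S: 1 → 1 — satisfied.
ΔL = 0, ±1 (not L=0↔0): L: 0 → 0, ΔL = +0 — violated.
ΔJ = 0, ±1 (not J=0↔0): J: 1 → 1, ΔJ = +0 — satisfied.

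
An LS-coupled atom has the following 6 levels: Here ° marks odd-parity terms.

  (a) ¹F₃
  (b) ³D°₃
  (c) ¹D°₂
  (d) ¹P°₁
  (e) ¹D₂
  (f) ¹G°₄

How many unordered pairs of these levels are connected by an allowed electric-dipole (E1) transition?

(a)–(b): forbidden (ΔS).
(a)–(c): allowed.
(a)–(d): forbidden (ΔL, ΔJ).
(a)–(e): forbidden (parity).
(a)–(f): allowed.
(b)–(c): forbidden (parity, ΔS).
(b)–(d): forbidden (parity, ΔS, ΔJ).
(b)–(e): forbidden (ΔS).
(b)–(f): forbidden (parity, ΔS, ΔL).
(c)–(d): forbidden (parity).
(c)–(e): allowed.
(c)–(f): forbidden (parity, ΔL, ΔJ).
(d)–(e): allowed.
(d)–(f): forbidden (parity, ΔL, ΔJ).
(e)–(f): forbidden (ΔL, ΔJ).
Allowed pairs: 4 of 15.

4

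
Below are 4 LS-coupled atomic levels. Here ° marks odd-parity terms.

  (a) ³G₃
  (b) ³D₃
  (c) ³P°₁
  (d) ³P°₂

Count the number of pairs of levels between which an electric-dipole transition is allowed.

(a)–(b): forbidden (parity, ΔL).
(a)–(c): forbidden (ΔL, ΔJ).
(a)–(d): forbidden (ΔL).
(b)–(c): forbidden (ΔJ).
(b)–(d): allowed.
(c)–(d): forbidden (parity).
Allowed pairs: 1 of 6.

1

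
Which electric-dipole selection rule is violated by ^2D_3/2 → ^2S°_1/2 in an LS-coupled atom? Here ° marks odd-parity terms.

ΔS = 0: S: 1/2 → 1/2 — ok.
ΔJ = 0, ±1 (not J=0↔0): J: 3/2 → 1/2, ΔJ = -1 — ok.
Parity must change: even → odd — ok.
ΔL = 0, ±1 (not L=0↔0): L: 2 → 0, ΔL = -2 — fails.

the ΔL = 0, ±1 rule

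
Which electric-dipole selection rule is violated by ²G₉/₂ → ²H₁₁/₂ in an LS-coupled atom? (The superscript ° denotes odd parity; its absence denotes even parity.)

parity

Initial level: S=1/2, L=4, J=9/2, parity even. Final level: S=1/2, L=5, J=11/2, parity even.
Parity must change: even → even — fails.
ΔS = 0: S: 1/2 → 1/2 — passes.
ΔL = 0, ±1 (not L=0↔0): L: 4 → 5, ΔL = +1 — passes.
ΔJ = 0, ±1 (not J=0↔0): J: 9/2 → 11/2, ΔJ = +1 — passes.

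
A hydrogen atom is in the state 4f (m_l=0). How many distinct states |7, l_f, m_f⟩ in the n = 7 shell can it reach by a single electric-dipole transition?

6

E1 requires Δl = ±1, so l_f ∈ {2, 4}; with 0 ≤ l_f ≤ n_f−1 = 6, the allowed l_f values are {2, 4}.
For l_f = 2: m_f ∈ {m_i−1, m_i, m_i+1} ∩ [−2, 2] = {-1, 0, 1} → 3 states.
For l_f = 4: m_f ∈ {m_i−1, m_i, m_i+1} ∩ [−4, 4] = {-1, 0, 1} → 3 states.
Total: 6.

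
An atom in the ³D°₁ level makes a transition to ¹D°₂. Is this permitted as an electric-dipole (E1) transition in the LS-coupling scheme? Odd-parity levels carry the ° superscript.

ΔL = 0, ±1 (not L=0↔0): L: 2 → 2, ΔL = +0 — ok.
ΔS = 0: S: 1 → 0 — fails.
ΔJ = 0, ±1 (not J=0↔0): J: 1 → 2, ΔJ = +1 — ok.
Parity must change: odd → odd — fails.
Rule(s) violated: parity, ΔS.

forbidden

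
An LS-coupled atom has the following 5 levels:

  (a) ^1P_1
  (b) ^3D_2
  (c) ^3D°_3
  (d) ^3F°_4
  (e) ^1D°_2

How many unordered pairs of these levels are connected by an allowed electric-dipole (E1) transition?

(a)–(b): forbidden (parity, ΔS).
(a)–(c): forbidden (ΔS, ΔJ).
(a)–(d): forbidden (ΔS, ΔL, ΔJ).
(a)–(e): allowed.
(b)–(c): allowed.
(b)–(d): forbidden (ΔJ).
(b)–(e): forbidden (ΔS).
(c)–(d): forbidden (parity).
(c)–(e): forbidden (parity, ΔS).
(d)–(e): forbidden (parity, ΔS, ΔJ).
Allowed pairs: 2 of 10.

2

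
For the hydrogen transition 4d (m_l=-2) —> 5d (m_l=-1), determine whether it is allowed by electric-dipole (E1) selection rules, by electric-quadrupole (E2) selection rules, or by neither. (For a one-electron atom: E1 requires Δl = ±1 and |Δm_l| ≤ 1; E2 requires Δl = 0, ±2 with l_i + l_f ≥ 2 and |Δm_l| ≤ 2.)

E2

Δl = 2 − 2 = +0; l_i + l_f = 4.
Δm_l = +1.
E1 (Δl = ±1, |Δm_l| ≤ 1): not satisfied.
E2 (Δl = 0,±2, l_i+l_f ≥ 2, |Δm_l| ≤ 2): satisfied.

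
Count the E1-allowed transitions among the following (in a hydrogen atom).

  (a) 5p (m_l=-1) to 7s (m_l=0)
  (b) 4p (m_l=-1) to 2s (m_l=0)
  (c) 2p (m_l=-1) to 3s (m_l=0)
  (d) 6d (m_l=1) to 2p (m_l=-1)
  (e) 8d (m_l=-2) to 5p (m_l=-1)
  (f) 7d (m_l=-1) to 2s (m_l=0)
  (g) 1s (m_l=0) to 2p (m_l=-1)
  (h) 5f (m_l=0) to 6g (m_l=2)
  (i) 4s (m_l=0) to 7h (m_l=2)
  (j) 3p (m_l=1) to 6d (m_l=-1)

5

(a) allowed
(b) allowed
(c) allowed
(d) forbidden — Δm_l = -2 (E1 requires Δm_l = 0, ±1)
(e) allowed
(f) forbidden — Δl = -2 (E1 requires Δl = ±1)
(g) allowed
(h) forbidden — Δm_l = +2 (E1 requires Δm_l = 0, ±1)
(i) forbidden — Δl = +5 (E1 requires Δl = ±1); Δm_l = +2 (E1 requires Δm_l = 0, ±1)
(j) forbidden — Δm_l = -2 (E1 requires Δm_l = 0, ±1)
Total allowed: 5 of 10.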